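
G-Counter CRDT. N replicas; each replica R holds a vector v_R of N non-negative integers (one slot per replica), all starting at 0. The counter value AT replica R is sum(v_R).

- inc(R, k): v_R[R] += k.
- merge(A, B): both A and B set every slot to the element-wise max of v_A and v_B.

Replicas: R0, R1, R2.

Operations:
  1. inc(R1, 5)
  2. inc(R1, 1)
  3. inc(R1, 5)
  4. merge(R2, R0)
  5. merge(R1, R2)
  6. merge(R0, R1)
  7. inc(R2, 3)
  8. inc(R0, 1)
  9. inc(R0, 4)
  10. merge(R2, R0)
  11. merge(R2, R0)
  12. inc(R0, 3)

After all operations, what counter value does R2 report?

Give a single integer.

Op 1: inc R1 by 5 -> R1=(0,5,0) value=5
Op 2: inc R1 by 1 -> R1=(0,6,0) value=6
Op 3: inc R1 by 5 -> R1=(0,11,0) value=11
Op 4: merge R2<->R0 -> R2=(0,0,0) R0=(0,0,0)
Op 5: merge R1<->R2 -> R1=(0,11,0) R2=(0,11,0)
Op 6: merge R0<->R1 -> R0=(0,11,0) R1=(0,11,0)
Op 7: inc R2 by 3 -> R2=(0,11,3) value=14
Op 8: inc R0 by 1 -> R0=(1,11,0) value=12
Op 9: inc R0 by 4 -> R0=(5,11,0) value=16
Op 10: merge R2<->R0 -> R2=(5,11,3) R0=(5,11,3)
Op 11: merge R2<->R0 -> R2=(5,11,3) R0=(5,11,3)
Op 12: inc R0 by 3 -> R0=(8,11,3) value=22

Answer: 19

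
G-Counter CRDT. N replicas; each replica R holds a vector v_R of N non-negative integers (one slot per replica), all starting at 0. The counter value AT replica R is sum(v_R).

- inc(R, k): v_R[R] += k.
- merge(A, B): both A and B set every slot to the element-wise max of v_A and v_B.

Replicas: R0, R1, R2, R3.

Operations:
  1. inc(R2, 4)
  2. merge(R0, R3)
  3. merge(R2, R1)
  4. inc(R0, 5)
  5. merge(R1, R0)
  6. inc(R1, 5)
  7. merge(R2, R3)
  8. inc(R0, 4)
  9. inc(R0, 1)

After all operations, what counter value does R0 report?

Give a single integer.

Answer: 14

Derivation:
Op 1: inc R2 by 4 -> R2=(0,0,4,0) value=4
Op 2: merge R0<->R3 -> R0=(0,0,0,0) R3=(0,0,0,0)
Op 3: merge R2<->R1 -> R2=(0,0,4,0) R1=(0,0,4,0)
Op 4: inc R0 by 5 -> R0=(5,0,0,0) value=5
Op 5: merge R1<->R0 -> R1=(5,0,4,0) R0=(5,0,4,0)
Op 6: inc R1 by 5 -> R1=(5,5,4,0) value=14
Op 7: merge R2<->R3 -> R2=(0,0,4,0) R3=(0,0,4,0)
Op 8: inc R0 by 4 -> R0=(9,0,4,0) value=13
Op 9: inc R0 by 1 -> R0=(10,0,4,0) value=14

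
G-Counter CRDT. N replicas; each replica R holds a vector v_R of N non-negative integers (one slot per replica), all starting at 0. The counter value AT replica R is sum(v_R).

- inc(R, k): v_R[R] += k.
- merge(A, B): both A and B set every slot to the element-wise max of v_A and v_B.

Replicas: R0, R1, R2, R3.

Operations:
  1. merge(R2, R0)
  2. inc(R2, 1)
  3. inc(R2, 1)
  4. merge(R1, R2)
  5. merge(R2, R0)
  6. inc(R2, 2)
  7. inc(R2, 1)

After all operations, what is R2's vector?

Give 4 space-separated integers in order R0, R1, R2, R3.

Op 1: merge R2<->R0 -> R2=(0,0,0,0) R0=(0,0,0,0)
Op 2: inc R2 by 1 -> R2=(0,0,1,0) value=1
Op 3: inc R2 by 1 -> R2=(0,0,2,0) value=2
Op 4: merge R1<->R2 -> R1=(0,0,2,0) R2=(0,0,2,0)
Op 5: merge R2<->R0 -> R2=(0,0,2,0) R0=(0,0,2,0)
Op 6: inc R2 by 2 -> R2=(0,0,4,0) value=4
Op 7: inc R2 by 1 -> R2=(0,0,5,0) value=5

Answer: 0 0 5 0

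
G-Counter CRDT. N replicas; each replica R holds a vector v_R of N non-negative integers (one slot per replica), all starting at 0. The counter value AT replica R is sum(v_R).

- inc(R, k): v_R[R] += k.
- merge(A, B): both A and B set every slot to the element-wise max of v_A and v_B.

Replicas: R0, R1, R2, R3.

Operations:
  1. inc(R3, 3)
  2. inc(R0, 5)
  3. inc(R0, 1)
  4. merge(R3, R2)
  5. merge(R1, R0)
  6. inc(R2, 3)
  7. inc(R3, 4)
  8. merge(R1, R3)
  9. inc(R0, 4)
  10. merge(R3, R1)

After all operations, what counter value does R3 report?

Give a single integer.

Answer: 13

Derivation:
Op 1: inc R3 by 3 -> R3=(0,0,0,3) value=3
Op 2: inc R0 by 5 -> R0=(5,0,0,0) value=5
Op 3: inc R0 by 1 -> R0=(6,0,0,0) value=6
Op 4: merge R3<->R2 -> R3=(0,0,0,3) R2=(0,0,0,3)
Op 5: merge R1<->R0 -> R1=(6,0,0,0) R0=(6,0,0,0)
Op 6: inc R2 by 3 -> R2=(0,0,3,3) value=6
Op 7: inc R3 by 4 -> R3=(0,0,0,7) value=7
Op 8: merge R1<->R3 -> R1=(6,0,0,7) R3=(6,0,0,7)
Op 9: inc R0 by 4 -> R0=(10,0,0,0) value=10
Op 10: merge R3<->R1 -> R3=(6,0,0,7) R1=(6,0,0,7)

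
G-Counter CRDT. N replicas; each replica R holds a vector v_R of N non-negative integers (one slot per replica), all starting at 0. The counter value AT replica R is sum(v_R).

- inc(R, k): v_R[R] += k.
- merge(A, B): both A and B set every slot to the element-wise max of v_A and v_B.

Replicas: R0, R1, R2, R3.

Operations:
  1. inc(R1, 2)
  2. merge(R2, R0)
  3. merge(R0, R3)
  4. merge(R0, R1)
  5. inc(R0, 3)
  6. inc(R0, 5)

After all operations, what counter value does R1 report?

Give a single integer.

Op 1: inc R1 by 2 -> R1=(0,2,0,0) value=2
Op 2: merge R2<->R0 -> R2=(0,0,0,0) R0=(0,0,0,0)
Op 3: merge R0<->R3 -> R0=(0,0,0,0) R3=(0,0,0,0)
Op 4: merge R0<->R1 -> R0=(0,2,0,0) R1=(0,2,0,0)
Op 5: inc R0 by 3 -> R0=(3,2,0,0) value=5
Op 6: inc R0 by 5 -> R0=(8,2,0,0) value=10

Answer: 2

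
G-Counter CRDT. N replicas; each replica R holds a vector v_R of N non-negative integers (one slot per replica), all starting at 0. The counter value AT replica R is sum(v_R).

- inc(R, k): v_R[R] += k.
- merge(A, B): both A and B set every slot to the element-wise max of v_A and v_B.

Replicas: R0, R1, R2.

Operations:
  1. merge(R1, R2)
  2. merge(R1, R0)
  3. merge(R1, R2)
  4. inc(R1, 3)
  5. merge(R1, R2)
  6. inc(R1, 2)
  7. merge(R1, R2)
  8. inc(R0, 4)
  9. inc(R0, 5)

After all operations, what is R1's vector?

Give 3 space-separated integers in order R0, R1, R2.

Answer: 0 5 0

Derivation:
Op 1: merge R1<->R2 -> R1=(0,0,0) R2=(0,0,0)
Op 2: merge R1<->R0 -> R1=(0,0,0) R0=(0,0,0)
Op 3: merge R1<->R2 -> R1=(0,0,0) R2=(0,0,0)
Op 4: inc R1 by 3 -> R1=(0,3,0) value=3
Op 5: merge R1<->R2 -> R1=(0,3,0) R2=(0,3,0)
Op 6: inc R1 by 2 -> R1=(0,5,0) value=5
Op 7: merge R1<->R2 -> R1=(0,5,0) R2=(0,5,0)
Op 8: inc R0 by 4 -> R0=(4,0,0) value=4
Op 9: inc R0 by 5 -> R0=(9,0,0) value=9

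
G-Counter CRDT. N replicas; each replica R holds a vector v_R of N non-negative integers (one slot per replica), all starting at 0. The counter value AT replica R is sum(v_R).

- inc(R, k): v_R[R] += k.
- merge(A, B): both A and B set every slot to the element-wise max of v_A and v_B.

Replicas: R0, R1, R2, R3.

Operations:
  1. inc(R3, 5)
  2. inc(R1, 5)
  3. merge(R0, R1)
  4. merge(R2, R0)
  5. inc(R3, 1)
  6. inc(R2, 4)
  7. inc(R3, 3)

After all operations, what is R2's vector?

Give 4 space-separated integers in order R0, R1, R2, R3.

Op 1: inc R3 by 5 -> R3=(0,0,0,5) value=5
Op 2: inc R1 by 5 -> R1=(0,5,0,0) value=5
Op 3: merge R0<->R1 -> R0=(0,5,0,0) R1=(0,5,0,0)
Op 4: merge R2<->R0 -> R2=(0,5,0,0) R0=(0,5,0,0)
Op 5: inc R3 by 1 -> R3=(0,0,0,6) value=6
Op 6: inc R2 by 4 -> R2=(0,5,4,0) value=9
Op 7: inc R3 by 3 -> R3=(0,0,0,9) value=9

Answer: 0 5 4 0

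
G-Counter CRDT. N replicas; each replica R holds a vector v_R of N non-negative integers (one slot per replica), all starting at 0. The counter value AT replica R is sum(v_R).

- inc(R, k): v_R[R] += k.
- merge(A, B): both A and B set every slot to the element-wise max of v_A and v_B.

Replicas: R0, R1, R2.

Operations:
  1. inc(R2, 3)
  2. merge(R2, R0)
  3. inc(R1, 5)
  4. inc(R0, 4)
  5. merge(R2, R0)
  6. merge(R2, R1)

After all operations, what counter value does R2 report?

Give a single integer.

Answer: 12

Derivation:
Op 1: inc R2 by 3 -> R2=(0,0,3) value=3
Op 2: merge R2<->R0 -> R2=(0,0,3) R0=(0,0,3)
Op 3: inc R1 by 5 -> R1=(0,5,0) value=5
Op 4: inc R0 by 4 -> R0=(4,0,3) value=7
Op 5: merge R2<->R0 -> R2=(4,0,3) R0=(4,0,3)
Op 6: merge R2<->R1 -> R2=(4,5,3) R1=(4,5,3)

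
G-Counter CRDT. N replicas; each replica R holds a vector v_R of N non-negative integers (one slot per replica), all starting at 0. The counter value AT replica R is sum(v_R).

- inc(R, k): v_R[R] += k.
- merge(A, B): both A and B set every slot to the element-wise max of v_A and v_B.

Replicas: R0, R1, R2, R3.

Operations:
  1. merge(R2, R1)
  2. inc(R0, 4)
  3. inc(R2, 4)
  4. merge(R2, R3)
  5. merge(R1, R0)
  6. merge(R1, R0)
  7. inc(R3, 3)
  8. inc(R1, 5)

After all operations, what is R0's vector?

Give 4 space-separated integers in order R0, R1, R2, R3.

Answer: 4 0 0 0

Derivation:
Op 1: merge R2<->R1 -> R2=(0,0,0,0) R1=(0,0,0,0)
Op 2: inc R0 by 4 -> R0=(4,0,0,0) value=4
Op 3: inc R2 by 4 -> R2=(0,0,4,0) value=4
Op 4: merge R2<->R3 -> R2=(0,0,4,0) R3=(0,0,4,0)
Op 5: merge R1<->R0 -> R1=(4,0,0,0) R0=(4,0,0,0)
Op 6: merge R1<->R0 -> R1=(4,0,0,0) R0=(4,0,0,0)
Op 7: inc R3 by 3 -> R3=(0,0,4,3) value=7
Op 8: inc R1 by 5 -> R1=(4,5,0,0) value=9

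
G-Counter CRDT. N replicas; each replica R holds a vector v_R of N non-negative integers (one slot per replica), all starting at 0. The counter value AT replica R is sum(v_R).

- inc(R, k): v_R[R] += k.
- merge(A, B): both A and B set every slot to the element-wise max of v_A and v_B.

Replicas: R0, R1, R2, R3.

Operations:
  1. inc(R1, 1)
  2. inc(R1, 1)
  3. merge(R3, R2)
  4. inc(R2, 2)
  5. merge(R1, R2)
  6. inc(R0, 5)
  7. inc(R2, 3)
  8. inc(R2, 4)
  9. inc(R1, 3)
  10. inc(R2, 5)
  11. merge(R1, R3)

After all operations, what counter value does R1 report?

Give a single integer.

Op 1: inc R1 by 1 -> R1=(0,1,0,0) value=1
Op 2: inc R1 by 1 -> R1=(0,2,0,0) value=2
Op 3: merge R3<->R2 -> R3=(0,0,0,0) R2=(0,0,0,0)
Op 4: inc R2 by 2 -> R2=(0,0,2,0) value=2
Op 5: merge R1<->R2 -> R1=(0,2,2,0) R2=(0,2,2,0)
Op 6: inc R0 by 5 -> R0=(5,0,0,0) value=5
Op 7: inc R2 by 3 -> R2=(0,2,5,0) value=7
Op 8: inc R2 by 4 -> R2=(0,2,9,0) value=11
Op 9: inc R1 by 3 -> R1=(0,5,2,0) value=7
Op 10: inc R2 by 5 -> R2=(0,2,14,0) value=16
Op 11: merge R1<->R3 -> R1=(0,5,2,0) R3=(0,5,2,0)

Answer: 7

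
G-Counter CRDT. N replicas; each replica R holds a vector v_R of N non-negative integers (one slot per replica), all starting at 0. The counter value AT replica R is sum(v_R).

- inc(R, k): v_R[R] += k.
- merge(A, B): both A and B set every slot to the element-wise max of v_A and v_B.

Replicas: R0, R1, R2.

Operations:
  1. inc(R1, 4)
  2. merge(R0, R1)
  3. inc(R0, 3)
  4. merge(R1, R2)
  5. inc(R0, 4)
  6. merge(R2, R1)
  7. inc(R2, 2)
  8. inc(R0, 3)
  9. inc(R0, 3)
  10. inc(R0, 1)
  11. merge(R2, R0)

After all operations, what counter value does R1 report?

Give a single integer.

Answer: 4

Derivation:
Op 1: inc R1 by 4 -> R1=(0,4,0) value=4
Op 2: merge R0<->R1 -> R0=(0,4,0) R1=(0,4,0)
Op 3: inc R0 by 3 -> R0=(3,4,0) value=7
Op 4: merge R1<->R2 -> R1=(0,4,0) R2=(0,4,0)
Op 5: inc R0 by 4 -> R0=(7,4,0) value=11
Op 6: merge R2<->R1 -> R2=(0,4,0) R1=(0,4,0)
Op 7: inc R2 by 2 -> R2=(0,4,2) value=6
Op 8: inc R0 by 3 -> R0=(10,4,0) value=14
Op 9: inc R0 by 3 -> R0=(13,4,0) value=17
Op 10: inc R0 by 1 -> R0=(14,4,0) value=18
Op 11: merge R2<->R0 -> R2=(14,4,2) R0=(14,4,2)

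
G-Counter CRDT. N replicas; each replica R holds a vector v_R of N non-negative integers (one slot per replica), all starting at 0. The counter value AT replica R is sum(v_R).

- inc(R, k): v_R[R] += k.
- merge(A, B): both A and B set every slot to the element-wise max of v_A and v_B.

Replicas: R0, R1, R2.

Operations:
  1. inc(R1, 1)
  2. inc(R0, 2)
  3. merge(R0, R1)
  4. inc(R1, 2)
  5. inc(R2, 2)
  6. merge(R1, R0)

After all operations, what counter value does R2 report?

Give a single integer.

Answer: 2

Derivation:
Op 1: inc R1 by 1 -> R1=(0,1,0) value=1
Op 2: inc R0 by 2 -> R0=(2,0,0) value=2
Op 3: merge R0<->R1 -> R0=(2,1,0) R1=(2,1,0)
Op 4: inc R1 by 2 -> R1=(2,3,0) value=5
Op 5: inc R2 by 2 -> R2=(0,0,2) value=2
Op 6: merge R1<->R0 -> R1=(2,3,0) R0=(2,3,0)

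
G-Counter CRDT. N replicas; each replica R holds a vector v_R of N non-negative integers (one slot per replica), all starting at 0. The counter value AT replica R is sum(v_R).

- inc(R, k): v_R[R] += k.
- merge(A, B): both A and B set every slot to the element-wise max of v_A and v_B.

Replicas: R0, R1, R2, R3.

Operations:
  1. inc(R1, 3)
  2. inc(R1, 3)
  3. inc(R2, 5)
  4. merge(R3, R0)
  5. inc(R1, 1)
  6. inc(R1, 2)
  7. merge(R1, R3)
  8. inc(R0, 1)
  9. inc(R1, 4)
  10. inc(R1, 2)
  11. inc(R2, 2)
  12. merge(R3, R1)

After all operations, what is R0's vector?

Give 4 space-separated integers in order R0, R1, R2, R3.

Op 1: inc R1 by 3 -> R1=(0,3,0,0) value=3
Op 2: inc R1 by 3 -> R1=(0,6,0,0) value=6
Op 3: inc R2 by 5 -> R2=(0,0,5,0) value=5
Op 4: merge R3<->R0 -> R3=(0,0,0,0) R0=(0,0,0,0)
Op 5: inc R1 by 1 -> R1=(0,7,0,0) value=7
Op 6: inc R1 by 2 -> R1=(0,9,0,0) value=9
Op 7: merge R1<->R3 -> R1=(0,9,0,0) R3=(0,9,0,0)
Op 8: inc R0 by 1 -> R0=(1,0,0,0) value=1
Op 9: inc R1 by 4 -> R1=(0,13,0,0) value=13
Op 10: inc R1 by 2 -> R1=(0,15,0,0) value=15
Op 11: inc R2 by 2 -> R2=(0,0,7,0) value=7
Op 12: merge R3<->R1 -> R3=(0,15,0,0) R1=(0,15,0,0)

Answer: 1 0 0 0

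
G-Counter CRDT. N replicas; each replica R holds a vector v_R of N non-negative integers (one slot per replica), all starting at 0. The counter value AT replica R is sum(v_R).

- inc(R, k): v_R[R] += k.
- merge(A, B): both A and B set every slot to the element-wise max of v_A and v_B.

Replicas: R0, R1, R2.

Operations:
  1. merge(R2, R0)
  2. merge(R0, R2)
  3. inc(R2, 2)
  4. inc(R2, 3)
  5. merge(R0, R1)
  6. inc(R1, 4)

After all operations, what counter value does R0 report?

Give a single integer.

Op 1: merge R2<->R0 -> R2=(0,0,0) R0=(0,0,0)
Op 2: merge R0<->R2 -> R0=(0,0,0) R2=(0,0,0)
Op 3: inc R2 by 2 -> R2=(0,0,2) value=2
Op 4: inc R2 by 3 -> R2=(0,0,5) value=5
Op 5: merge R0<->R1 -> R0=(0,0,0) R1=(0,0,0)
Op 6: inc R1 by 4 -> R1=(0,4,0) value=4

Answer: 0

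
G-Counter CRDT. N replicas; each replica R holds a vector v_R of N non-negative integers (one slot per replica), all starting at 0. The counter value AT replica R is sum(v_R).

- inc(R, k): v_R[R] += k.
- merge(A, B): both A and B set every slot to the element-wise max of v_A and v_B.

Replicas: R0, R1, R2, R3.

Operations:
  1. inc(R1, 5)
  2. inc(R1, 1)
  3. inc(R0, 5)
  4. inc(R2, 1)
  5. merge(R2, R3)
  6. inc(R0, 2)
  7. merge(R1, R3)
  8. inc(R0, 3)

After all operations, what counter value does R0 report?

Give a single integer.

Op 1: inc R1 by 5 -> R1=(0,5,0,0) value=5
Op 2: inc R1 by 1 -> R1=(0,6,0,0) value=6
Op 3: inc R0 by 5 -> R0=(5,0,0,0) value=5
Op 4: inc R2 by 1 -> R2=(0,0,1,0) value=1
Op 5: merge R2<->R3 -> R2=(0,0,1,0) R3=(0,0,1,0)
Op 6: inc R0 by 2 -> R0=(7,0,0,0) value=7
Op 7: merge R1<->R3 -> R1=(0,6,1,0) R3=(0,6,1,0)
Op 8: inc R0 by 3 -> R0=(10,0,0,0) value=10

Answer: 10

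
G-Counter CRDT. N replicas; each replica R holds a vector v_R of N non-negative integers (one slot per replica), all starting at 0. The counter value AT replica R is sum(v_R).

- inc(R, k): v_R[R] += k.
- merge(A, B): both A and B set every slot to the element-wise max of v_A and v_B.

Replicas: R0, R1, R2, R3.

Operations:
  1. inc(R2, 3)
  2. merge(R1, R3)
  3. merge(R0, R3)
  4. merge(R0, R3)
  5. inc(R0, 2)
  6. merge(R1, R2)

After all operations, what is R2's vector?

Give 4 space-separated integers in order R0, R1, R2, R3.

Answer: 0 0 3 0

Derivation:
Op 1: inc R2 by 3 -> R2=(0,0,3,0) value=3
Op 2: merge R1<->R3 -> R1=(0,0,0,0) R3=(0,0,0,0)
Op 3: merge R0<->R3 -> R0=(0,0,0,0) R3=(0,0,0,0)
Op 4: merge R0<->R3 -> R0=(0,0,0,0) R3=(0,0,0,0)
Op 5: inc R0 by 2 -> R0=(2,0,0,0) value=2
Op 6: merge R1<->R2 -> R1=(0,0,3,0) R2=(0,0,3,0)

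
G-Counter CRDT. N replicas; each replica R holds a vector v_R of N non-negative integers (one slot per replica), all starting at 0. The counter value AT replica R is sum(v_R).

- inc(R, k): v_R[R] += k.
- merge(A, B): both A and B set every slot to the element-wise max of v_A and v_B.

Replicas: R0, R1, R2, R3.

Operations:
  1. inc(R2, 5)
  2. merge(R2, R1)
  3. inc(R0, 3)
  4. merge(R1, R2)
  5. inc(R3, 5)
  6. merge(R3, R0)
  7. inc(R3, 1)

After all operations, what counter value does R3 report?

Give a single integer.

Op 1: inc R2 by 5 -> R2=(0,0,5,0) value=5
Op 2: merge R2<->R1 -> R2=(0,0,5,0) R1=(0,0,5,0)
Op 3: inc R0 by 3 -> R0=(3,0,0,0) value=3
Op 4: merge R1<->R2 -> R1=(0,0,5,0) R2=(0,0,5,0)
Op 5: inc R3 by 5 -> R3=(0,0,0,5) value=5
Op 6: merge R3<->R0 -> R3=(3,0,0,5) R0=(3,0,0,5)
Op 7: inc R3 by 1 -> R3=(3,0,0,6) value=9

Answer: 9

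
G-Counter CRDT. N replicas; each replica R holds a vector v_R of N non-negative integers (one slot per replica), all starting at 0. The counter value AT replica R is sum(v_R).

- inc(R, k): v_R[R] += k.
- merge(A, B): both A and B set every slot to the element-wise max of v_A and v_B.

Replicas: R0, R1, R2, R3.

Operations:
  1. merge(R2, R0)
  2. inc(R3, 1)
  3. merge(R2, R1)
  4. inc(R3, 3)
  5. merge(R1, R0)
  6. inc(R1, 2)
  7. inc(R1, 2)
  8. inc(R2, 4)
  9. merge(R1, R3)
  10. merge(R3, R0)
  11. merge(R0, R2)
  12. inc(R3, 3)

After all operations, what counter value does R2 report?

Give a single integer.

Answer: 12

Derivation:
Op 1: merge R2<->R0 -> R2=(0,0,0,0) R0=(0,0,0,0)
Op 2: inc R3 by 1 -> R3=(0,0,0,1) value=1
Op 3: merge R2<->R1 -> R2=(0,0,0,0) R1=(0,0,0,0)
Op 4: inc R3 by 3 -> R3=(0,0,0,4) value=4
Op 5: merge R1<->R0 -> R1=(0,0,0,0) R0=(0,0,0,0)
Op 6: inc R1 by 2 -> R1=(0,2,0,0) value=2
Op 7: inc R1 by 2 -> R1=(0,4,0,0) value=4
Op 8: inc R2 by 4 -> R2=(0,0,4,0) value=4
Op 9: merge R1<->R3 -> R1=(0,4,0,4) R3=(0,4,0,4)
Op 10: merge R3<->R0 -> R3=(0,4,0,4) R0=(0,4,0,4)
Op 11: merge R0<->R2 -> R0=(0,4,4,4) R2=(0,4,4,4)
Op 12: inc R3 by 3 -> R3=(0,4,0,7) value=11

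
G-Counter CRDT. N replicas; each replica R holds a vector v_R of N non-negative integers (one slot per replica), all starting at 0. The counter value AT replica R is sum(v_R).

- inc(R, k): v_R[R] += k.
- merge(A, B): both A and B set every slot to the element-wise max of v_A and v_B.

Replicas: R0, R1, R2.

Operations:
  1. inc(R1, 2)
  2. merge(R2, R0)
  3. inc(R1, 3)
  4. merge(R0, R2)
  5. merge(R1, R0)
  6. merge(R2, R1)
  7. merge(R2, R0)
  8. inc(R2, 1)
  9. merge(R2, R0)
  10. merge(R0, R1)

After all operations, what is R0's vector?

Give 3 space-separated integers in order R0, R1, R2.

Answer: 0 5 1

Derivation:
Op 1: inc R1 by 2 -> R1=(0,2,0) value=2
Op 2: merge R2<->R0 -> R2=(0,0,0) R0=(0,0,0)
Op 3: inc R1 by 3 -> R1=(0,5,0) value=5
Op 4: merge R0<->R2 -> R0=(0,0,0) R2=(0,0,0)
Op 5: merge R1<->R0 -> R1=(0,5,0) R0=(0,5,0)
Op 6: merge R2<->R1 -> R2=(0,5,0) R1=(0,5,0)
Op 7: merge R2<->R0 -> R2=(0,5,0) R0=(0,5,0)
Op 8: inc R2 by 1 -> R2=(0,5,1) value=6
Op 9: merge R2<->R0 -> R2=(0,5,1) R0=(0,5,1)
Op 10: merge R0<->R1 -> R0=(0,5,1) R1=(0,5,1)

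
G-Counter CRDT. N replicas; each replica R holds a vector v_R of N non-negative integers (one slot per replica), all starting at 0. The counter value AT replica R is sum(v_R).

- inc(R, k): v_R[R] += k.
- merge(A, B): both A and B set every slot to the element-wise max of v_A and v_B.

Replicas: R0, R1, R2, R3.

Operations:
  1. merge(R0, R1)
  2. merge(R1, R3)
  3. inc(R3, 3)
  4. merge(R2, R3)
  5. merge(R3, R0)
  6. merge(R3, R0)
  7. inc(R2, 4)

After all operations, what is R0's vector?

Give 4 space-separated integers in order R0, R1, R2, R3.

Answer: 0 0 0 3

Derivation:
Op 1: merge R0<->R1 -> R0=(0,0,0,0) R1=(0,0,0,0)
Op 2: merge R1<->R3 -> R1=(0,0,0,0) R3=(0,0,0,0)
Op 3: inc R3 by 3 -> R3=(0,0,0,3) value=3
Op 4: merge R2<->R3 -> R2=(0,0,0,3) R3=(0,0,0,3)
Op 5: merge R3<->R0 -> R3=(0,0,0,3) R0=(0,0,0,3)
Op 6: merge R3<->R0 -> R3=(0,0,0,3) R0=(0,0,0,3)
Op 7: inc R2 by 4 -> R2=(0,0,4,3) value=7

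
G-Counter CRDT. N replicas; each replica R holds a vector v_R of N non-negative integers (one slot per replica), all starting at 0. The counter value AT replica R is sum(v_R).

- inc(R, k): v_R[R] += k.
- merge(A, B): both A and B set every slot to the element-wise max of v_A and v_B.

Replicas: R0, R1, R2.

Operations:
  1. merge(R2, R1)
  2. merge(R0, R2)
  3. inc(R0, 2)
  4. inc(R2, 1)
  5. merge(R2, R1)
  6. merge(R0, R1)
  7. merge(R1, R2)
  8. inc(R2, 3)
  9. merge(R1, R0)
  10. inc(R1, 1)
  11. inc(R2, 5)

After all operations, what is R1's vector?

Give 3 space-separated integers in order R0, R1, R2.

Op 1: merge R2<->R1 -> R2=(0,0,0) R1=(0,0,0)
Op 2: merge R0<->R2 -> R0=(0,0,0) R2=(0,0,0)
Op 3: inc R0 by 2 -> R0=(2,0,0) value=2
Op 4: inc R2 by 1 -> R2=(0,0,1) value=1
Op 5: merge R2<->R1 -> R2=(0,0,1) R1=(0,0,1)
Op 6: merge R0<->R1 -> R0=(2,0,1) R1=(2,0,1)
Op 7: merge R1<->R2 -> R1=(2,0,1) R2=(2,0,1)
Op 8: inc R2 by 3 -> R2=(2,0,4) value=6
Op 9: merge R1<->R0 -> R1=(2,0,1) R0=(2,0,1)
Op 10: inc R1 by 1 -> R1=(2,1,1) value=4
Op 11: inc R2 by 5 -> R2=(2,0,9) value=11

Answer: 2 1 1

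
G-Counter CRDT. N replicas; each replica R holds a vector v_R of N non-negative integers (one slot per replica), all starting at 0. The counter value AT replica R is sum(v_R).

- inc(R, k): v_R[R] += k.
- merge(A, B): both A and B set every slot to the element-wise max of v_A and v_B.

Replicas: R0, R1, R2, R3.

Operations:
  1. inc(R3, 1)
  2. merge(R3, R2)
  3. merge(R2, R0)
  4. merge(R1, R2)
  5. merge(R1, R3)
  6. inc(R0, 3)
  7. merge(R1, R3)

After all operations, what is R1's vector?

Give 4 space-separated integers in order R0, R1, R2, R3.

Answer: 0 0 0 1

Derivation:
Op 1: inc R3 by 1 -> R3=(0,0,0,1) value=1
Op 2: merge R3<->R2 -> R3=(0,0,0,1) R2=(0,0,0,1)
Op 3: merge R2<->R0 -> R2=(0,0,0,1) R0=(0,0,0,1)
Op 4: merge R1<->R2 -> R1=(0,0,0,1) R2=(0,0,0,1)
Op 5: merge R1<->R3 -> R1=(0,0,0,1) R3=(0,0,0,1)
Op 6: inc R0 by 3 -> R0=(3,0,0,1) value=4
Op 7: merge R1<->R3 -> R1=(0,0,0,1) R3=(0,0,0,1)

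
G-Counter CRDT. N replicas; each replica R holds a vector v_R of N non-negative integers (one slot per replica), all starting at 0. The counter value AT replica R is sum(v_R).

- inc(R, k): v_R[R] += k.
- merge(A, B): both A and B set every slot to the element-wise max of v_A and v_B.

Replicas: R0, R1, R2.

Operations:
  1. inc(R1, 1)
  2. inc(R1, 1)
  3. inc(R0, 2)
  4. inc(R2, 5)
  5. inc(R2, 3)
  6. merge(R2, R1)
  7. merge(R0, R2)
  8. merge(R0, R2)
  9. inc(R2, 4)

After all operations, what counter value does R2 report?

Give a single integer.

Answer: 16

Derivation:
Op 1: inc R1 by 1 -> R1=(0,1,0) value=1
Op 2: inc R1 by 1 -> R1=(0,2,0) value=2
Op 3: inc R0 by 2 -> R0=(2,0,0) value=2
Op 4: inc R2 by 5 -> R2=(0,0,5) value=5
Op 5: inc R2 by 3 -> R2=(0,0,8) value=8
Op 6: merge R2<->R1 -> R2=(0,2,8) R1=(0,2,8)
Op 7: merge R0<->R2 -> R0=(2,2,8) R2=(2,2,8)
Op 8: merge R0<->R2 -> R0=(2,2,8) R2=(2,2,8)
Op 9: inc R2 by 4 -> R2=(2,2,12) value=16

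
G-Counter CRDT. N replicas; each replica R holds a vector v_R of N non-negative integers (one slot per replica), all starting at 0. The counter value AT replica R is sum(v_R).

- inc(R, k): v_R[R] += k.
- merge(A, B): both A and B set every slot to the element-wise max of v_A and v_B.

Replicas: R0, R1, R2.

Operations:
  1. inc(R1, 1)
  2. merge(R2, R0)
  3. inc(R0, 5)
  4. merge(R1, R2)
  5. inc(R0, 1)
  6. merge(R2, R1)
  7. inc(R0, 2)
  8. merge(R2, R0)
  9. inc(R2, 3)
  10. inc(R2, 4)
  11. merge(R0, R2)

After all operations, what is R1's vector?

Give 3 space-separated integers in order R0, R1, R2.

Op 1: inc R1 by 1 -> R1=(0,1,0) value=1
Op 2: merge R2<->R0 -> R2=(0,0,0) R0=(0,0,0)
Op 3: inc R0 by 5 -> R0=(5,0,0) value=5
Op 4: merge R1<->R2 -> R1=(0,1,0) R2=(0,1,0)
Op 5: inc R0 by 1 -> R0=(6,0,0) value=6
Op 6: merge R2<->R1 -> R2=(0,1,0) R1=(0,1,0)
Op 7: inc R0 by 2 -> R0=(8,0,0) value=8
Op 8: merge R2<->R0 -> R2=(8,1,0) R0=(8,1,0)
Op 9: inc R2 by 3 -> R2=(8,1,3) value=12
Op 10: inc R2 by 4 -> R2=(8,1,7) value=16
Op 11: merge R0<->R2 -> R0=(8,1,7) R2=(8,1,7)

Answer: 0 1 0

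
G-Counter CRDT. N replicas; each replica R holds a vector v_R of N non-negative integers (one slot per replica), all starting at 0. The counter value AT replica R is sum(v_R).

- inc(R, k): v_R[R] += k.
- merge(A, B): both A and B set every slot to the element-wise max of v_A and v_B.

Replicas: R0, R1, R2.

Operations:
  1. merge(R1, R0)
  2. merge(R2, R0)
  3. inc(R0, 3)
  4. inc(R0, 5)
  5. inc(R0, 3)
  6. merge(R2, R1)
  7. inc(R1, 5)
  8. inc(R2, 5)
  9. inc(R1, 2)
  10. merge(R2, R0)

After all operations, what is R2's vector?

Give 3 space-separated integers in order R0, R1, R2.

Op 1: merge R1<->R0 -> R1=(0,0,0) R0=(0,0,0)
Op 2: merge R2<->R0 -> R2=(0,0,0) R0=(0,0,0)
Op 3: inc R0 by 3 -> R0=(3,0,0) value=3
Op 4: inc R0 by 5 -> R0=(8,0,0) value=8
Op 5: inc R0 by 3 -> R0=(11,0,0) value=11
Op 6: merge R2<->R1 -> R2=(0,0,0) R1=(0,0,0)
Op 7: inc R1 by 5 -> R1=(0,5,0) value=5
Op 8: inc R2 by 5 -> R2=(0,0,5) value=5
Op 9: inc R1 by 2 -> R1=(0,7,0) value=7
Op 10: merge R2<->R0 -> R2=(11,0,5) R0=(11,0,5)

Answer: 11 0 5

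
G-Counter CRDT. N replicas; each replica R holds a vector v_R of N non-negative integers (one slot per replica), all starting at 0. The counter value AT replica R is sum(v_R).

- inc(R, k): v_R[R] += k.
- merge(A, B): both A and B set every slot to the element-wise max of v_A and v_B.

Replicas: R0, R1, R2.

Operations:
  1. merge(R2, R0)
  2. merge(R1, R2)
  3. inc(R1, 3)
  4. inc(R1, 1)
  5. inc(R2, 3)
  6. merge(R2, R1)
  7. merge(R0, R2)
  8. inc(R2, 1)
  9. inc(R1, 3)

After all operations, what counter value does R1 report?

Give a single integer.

Op 1: merge R2<->R0 -> R2=(0,0,0) R0=(0,0,0)
Op 2: merge R1<->R2 -> R1=(0,0,0) R2=(0,0,0)
Op 3: inc R1 by 3 -> R1=(0,3,0) value=3
Op 4: inc R1 by 1 -> R1=(0,4,0) value=4
Op 5: inc R2 by 3 -> R2=(0,0,3) value=3
Op 6: merge R2<->R1 -> R2=(0,4,3) R1=(0,4,3)
Op 7: merge R0<->R2 -> R0=(0,4,3) R2=(0,4,3)
Op 8: inc R2 by 1 -> R2=(0,4,4) value=8
Op 9: inc R1 by 3 -> R1=(0,7,3) value=10

Answer: 10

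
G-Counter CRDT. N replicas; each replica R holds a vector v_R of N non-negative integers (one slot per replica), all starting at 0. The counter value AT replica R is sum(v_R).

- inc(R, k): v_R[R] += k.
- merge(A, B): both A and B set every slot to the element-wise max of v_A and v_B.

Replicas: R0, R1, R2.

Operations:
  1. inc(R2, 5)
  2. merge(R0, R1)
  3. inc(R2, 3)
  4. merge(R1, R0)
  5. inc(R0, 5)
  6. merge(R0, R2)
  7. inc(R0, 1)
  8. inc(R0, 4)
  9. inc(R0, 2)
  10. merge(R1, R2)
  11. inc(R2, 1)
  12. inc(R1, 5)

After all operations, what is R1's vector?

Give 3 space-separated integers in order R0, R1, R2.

Answer: 5 5 8

Derivation:
Op 1: inc R2 by 5 -> R2=(0,0,5) value=5
Op 2: merge R0<->R1 -> R0=(0,0,0) R1=(0,0,0)
Op 3: inc R2 by 3 -> R2=(0,0,8) value=8
Op 4: merge R1<->R0 -> R1=(0,0,0) R0=(0,0,0)
Op 5: inc R0 by 5 -> R0=(5,0,0) value=5
Op 6: merge R0<->R2 -> R0=(5,0,8) R2=(5,0,8)
Op 7: inc R0 by 1 -> R0=(6,0,8) value=14
Op 8: inc R0 by 4 -> R0=(10,0,8) value=18
Op 9: inc R0 by 2 -> R0=(12,0,8) value=20
Op 10: merge R1<->R2 -> R1=(5,0,8) R2=(5,0,8)
Op 11: inc R2 by 1 -> R2=(5,0,9) value=14
Op 12: inc R1 by 5 -> R1=(5,5,8) value=18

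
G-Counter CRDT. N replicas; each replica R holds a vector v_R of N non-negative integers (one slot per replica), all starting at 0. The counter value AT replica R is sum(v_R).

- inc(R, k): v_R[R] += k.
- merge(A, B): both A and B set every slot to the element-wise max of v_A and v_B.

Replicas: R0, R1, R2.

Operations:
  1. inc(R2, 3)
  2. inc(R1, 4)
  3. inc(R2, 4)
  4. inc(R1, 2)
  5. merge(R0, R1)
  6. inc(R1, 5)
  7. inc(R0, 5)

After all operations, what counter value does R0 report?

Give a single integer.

Answer: 11

Derivation:
Op 1: inc R2 by 3 -> R2=(0,0,3) value=3
Op 2: inc R1 by 4 -> R1=(0,4,0) value=4
Op 3: inc R2 by 4 -> R2=(0,0,7) value=7
Op 4: inc R1 by 2 -> R1=(0,6,0) value=6
Op 5: merge R0<->R1 -> R0=(0,6,0) R1=(0,6,0)
Op 6: inc R1 by 5 -> R1=(0,11,0) value=11
Op 7: inc R0 by 5 -> R0=(5,6,0) value=11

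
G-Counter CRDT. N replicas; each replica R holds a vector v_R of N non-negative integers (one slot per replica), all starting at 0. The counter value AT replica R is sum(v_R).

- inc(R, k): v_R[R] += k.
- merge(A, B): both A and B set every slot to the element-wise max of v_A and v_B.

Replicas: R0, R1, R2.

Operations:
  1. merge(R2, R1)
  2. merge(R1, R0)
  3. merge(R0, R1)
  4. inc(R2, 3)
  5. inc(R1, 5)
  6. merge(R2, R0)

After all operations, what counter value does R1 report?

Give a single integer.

Op 1: merge R2<->R1 -> R2=(0,0,0) R1=(0,0,0)
Op 2: merge R1<->R0 -> R1=(0,0,0) R0=(0,0,0)
Op 3: merge R0<->R1 -> R0=(0,0,0) R1=(0,0,0)
Op 4: inc R2 by 3 -> R2=(0,0,3) value=3
Op 5: inc R1 by 5 -> R1=(0,5,0) value=5
Op 6: merge R2<->R0 -> R2=(0,0,3) R0=(0,0,3)

Answer: 5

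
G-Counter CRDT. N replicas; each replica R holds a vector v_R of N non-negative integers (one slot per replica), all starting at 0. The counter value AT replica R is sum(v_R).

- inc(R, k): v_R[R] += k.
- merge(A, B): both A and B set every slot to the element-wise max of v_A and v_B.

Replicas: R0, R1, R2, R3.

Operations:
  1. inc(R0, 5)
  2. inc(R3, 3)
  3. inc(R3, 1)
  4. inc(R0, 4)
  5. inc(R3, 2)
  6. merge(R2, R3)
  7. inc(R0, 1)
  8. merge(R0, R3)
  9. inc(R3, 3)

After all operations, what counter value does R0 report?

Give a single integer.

Answer: 16

Derivation:
Op 1: inc R0 by 5 -> R0=(5,0,0,0) value=5
Op 2: inc R3 by 3 -> R3=(0,0,0,3) value=3
Op 3: inc R3 by 1 -> R3=(0,0,0,4) value=4
Op 4: inc R0 by 4 -> R0=(9,0,0,0) value=9
Op 5: inc R3 by 2 -> R3=(0,0,0,6) value=6
Op 6: merge R2<->R3 -> R2=(0,0,0,6) R3=(0,0,0,6)
Op 7: inc R0 by 1 -> R0=(10,0,0,0) value=10
Op 8: merge R0<->R3 -> R0=(10,0,0,6) R3=(10,0,0,6)
Op 9: inc R3 by 3 -> R3=(10,0,0,9) value=19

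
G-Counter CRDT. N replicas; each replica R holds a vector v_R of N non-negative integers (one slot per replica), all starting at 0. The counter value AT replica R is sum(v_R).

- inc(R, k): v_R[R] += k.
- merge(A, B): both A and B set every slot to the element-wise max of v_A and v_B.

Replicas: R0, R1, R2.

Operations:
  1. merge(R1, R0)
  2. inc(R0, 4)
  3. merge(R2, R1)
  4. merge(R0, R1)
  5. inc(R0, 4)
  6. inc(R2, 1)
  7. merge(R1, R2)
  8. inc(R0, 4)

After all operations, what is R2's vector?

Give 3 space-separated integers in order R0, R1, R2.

Op 1: merge R1<->R0 -> R1=(0,0,0) R0=(0,0,0)
Op 2: inc R0 by 4 -> R0=(4,0,0) value=4
Op 3: merge R2<->R1 -> R2=(0,0,0) R1=(0,0,0)
Op 4: merge R0<->R1 -> R0=(4,0,0) R1=(4,0,0)
Op 5: inc R0 by 4 -> R0=(8,0,0) value=8
Op 6: inc R2 by 1 -> R2=(0,0,1) value=1
Op 7: merge R1<->R2 -> R1=(4,0,1) R2=(4,0,1)
Op 8: inc R0 by 4 -> R0=(12,0,0) value=12

Answer: 4 0 1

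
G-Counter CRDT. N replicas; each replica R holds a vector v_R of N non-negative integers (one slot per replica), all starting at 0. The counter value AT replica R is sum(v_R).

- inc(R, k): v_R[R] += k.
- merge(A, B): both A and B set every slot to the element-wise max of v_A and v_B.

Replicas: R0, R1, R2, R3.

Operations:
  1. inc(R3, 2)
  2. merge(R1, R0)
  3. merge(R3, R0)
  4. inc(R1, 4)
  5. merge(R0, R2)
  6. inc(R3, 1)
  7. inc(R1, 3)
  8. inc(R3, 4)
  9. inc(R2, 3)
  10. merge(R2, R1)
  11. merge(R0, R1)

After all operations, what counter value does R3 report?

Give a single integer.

Answer: 7

Derivation:
Op 1: inc R3 by 2 -> R3=(0,0,0,2) value=2
Op 2: merge R1<->R0 -> R1=(0,0,0,0) R0=(0,0,0,0)
Op 3: merge R3<->R0 -> R3=(0,0,0,2) R0=(0,0,0,2)
Op 4: inc R1 by 4 -> R1=(0,4,0,0) value=4
Op 5: merge R0<->R2 -> R0=(0,0,0,2) R2=(0,0,0,2)
Op 6: inc R3 by 1 -> R3=(0,0,0,3) value=3
Op 7: inc R1 by 3 -> R1=(0,7,0,0) value=7
Op 8: inc R3 by 4 -> R3=(0,0,0,7) value=7
Op 9: inc R2 by 3 -> R2=(0,0,3,2) value=5
Op 10: merge R2<->R1 -> R2=(0,7,3,2) R1=(0,7,3,2)
Op 11: merge R0<->R1 -> R0=(0,7,3,2) R1=(0,7,3,2)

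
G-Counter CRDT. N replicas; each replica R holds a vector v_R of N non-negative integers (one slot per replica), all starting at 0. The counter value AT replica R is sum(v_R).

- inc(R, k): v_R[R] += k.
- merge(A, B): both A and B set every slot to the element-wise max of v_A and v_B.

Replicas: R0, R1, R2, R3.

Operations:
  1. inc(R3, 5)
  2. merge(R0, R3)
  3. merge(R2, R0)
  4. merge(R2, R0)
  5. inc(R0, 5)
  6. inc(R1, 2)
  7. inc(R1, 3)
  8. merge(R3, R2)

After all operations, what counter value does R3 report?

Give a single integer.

Answer: 5

Derivation:
Op 1: inc R3 by 5 -> R3=(0,0,0,5) value=5
Op 2: merge R0<->R3 -> R0=(0,0,0,5) R3=(0,0,0,5)
Op 3: merge R2<->R0 -> R2=(0,0,0,5) R0=(0,0,0,5)
Op 4: merge R2<->R0 -> R2=(0,0,0,5) R0=(0,0,0,5)
Op 5: inc R0 by 5 -> R0=(5,0,0,5) value=10
Op 6: inc R1 by 2 -> R1=(0,2,0,0) value=2
Op 7: inc R1 by 3 -> R1=(0,5,0,0) value=5
Op 8: merge R3<->R2 -> R3=(0,0,0,5) R2=(0,0,0,5)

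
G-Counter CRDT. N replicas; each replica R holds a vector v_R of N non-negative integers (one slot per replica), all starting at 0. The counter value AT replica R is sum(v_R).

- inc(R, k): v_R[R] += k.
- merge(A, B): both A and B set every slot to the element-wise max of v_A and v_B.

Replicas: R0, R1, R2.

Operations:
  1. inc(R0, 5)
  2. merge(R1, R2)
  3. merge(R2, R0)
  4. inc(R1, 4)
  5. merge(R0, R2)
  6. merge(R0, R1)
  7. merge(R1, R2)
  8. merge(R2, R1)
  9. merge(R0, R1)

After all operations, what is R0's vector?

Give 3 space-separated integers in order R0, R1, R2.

Op 1: inc R0 by 5 -> R0=(5,0,0) value=5
Op 2: merge R1<->R2 -> R1=(0,0,0) R2=(0,0,0)
Op 3: merge R2<->R0 -> R2=(5,0,0) R0=(5,0,0)
Op 4: inc R1 by 4 -> R1=(0,4,0) value=4
Op 5: merge R0<->R2 -> R0=(5,0,0) R2=(5,0,0)
Op 6: merge R0<->R1 -> R0=(5,4,0) R1=(5,4,0)
Op 7: merge R1<->R2 -> R1=(5,4,0) R2=(5,4,0)
Op 8: merge R2<->R1 -> R2=(5,4,0) R1=(5,4,0)
Op 9: merge R0<->R1 -> R0=(5,4,0) R1=(5,4,0)

Answer: 5 4 0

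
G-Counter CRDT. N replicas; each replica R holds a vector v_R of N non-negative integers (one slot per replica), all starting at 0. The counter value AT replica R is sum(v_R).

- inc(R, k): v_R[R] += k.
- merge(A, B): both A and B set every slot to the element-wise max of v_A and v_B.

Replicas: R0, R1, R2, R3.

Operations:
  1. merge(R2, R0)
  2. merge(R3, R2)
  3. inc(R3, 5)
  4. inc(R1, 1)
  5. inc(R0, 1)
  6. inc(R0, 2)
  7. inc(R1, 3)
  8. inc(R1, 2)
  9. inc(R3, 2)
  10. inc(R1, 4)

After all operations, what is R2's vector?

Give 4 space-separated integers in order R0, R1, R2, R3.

Op 1: merge R2<->R0 -> R2=(0,0,0,0) R0=(0,0,0,0)
Op 2: merge R3<->R2 -> R3=(0,0,0,0) R2=(0,0,0,0)
Op 3: inc R3 by 5 -> R3=(0,0,0,5) value=5
Op 4: inc R1 by 1 -> R1=(0,1,0,0) value=1
Op 5: inc R0 by 1 -> R0=(1,0,0,0) value=1
Op 6: inc R0 by 2 -> R0=(3,0,0,0) value=3
Op 7: inc R1 by 3 -> R1=(0,4,0,0) value=4
Op 8: inc R1 by 2 -> R1=(0,6,0,0) value=6
Op 9: inc R3 by 2 -> R3=(0,0,0,7) value=7
Op 10: inc R1 by 4 -> R1=(0,10,0,0) value=10

Answer: 0 0 0 0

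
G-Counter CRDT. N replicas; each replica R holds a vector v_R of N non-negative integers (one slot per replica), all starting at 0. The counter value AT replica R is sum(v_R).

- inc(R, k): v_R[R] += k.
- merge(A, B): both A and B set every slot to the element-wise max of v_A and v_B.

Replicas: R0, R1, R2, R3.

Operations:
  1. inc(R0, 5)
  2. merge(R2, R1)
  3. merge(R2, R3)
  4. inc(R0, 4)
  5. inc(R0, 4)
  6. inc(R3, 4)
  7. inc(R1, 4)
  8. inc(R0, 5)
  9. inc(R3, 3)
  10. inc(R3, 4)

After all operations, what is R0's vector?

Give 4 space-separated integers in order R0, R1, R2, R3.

Answer: 18 0 0 0

Derivation:
Op 1: inc R0 by 5 -> R0=(5,0,0,0) value=5
Op 2: merge R2<->R1 -> R2=(0,0,0,0) R1=(0,0,0,0)
Op 3: merge R2<->R3 -> R2=(0,0,0,0) R3=(0,0,0,0)
Op 4: inc R0 by 4 -> R0=(9,0,0,0) value=9
Op 5: inc R0 by 4 -> R0=(13,0,0,0) value=13
Op 6: inc R3 by 4 -> R3=(0,0,0,4) value=4
Op 7: inc R1 by 4 -> R1=(0,4,0,0) value=4
Op 8: inc R0 by 5 -> R0=(18,0,0,0) value=18
Op 9: inc R3 by 3 -> R3=(0,0,0,7) value=7
Op 10: inc R3 by 4 -> R3=(0,0,0,11) value=11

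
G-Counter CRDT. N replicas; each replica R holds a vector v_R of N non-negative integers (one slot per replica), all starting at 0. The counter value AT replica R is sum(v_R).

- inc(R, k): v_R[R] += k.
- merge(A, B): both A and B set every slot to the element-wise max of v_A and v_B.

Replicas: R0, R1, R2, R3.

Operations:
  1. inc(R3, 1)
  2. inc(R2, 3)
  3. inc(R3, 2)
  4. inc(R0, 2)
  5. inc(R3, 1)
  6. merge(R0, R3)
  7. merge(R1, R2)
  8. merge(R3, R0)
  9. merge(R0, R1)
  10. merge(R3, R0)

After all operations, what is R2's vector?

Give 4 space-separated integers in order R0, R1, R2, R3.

Op 1: inc R3 by 1 -> R3=(0,0,0,1) value=1
Op 2: inc R2 by 3 -> R2=(0,0,3,0) value=3
Op 3: inc R3 by 2 -> R3=(0,0,0,3) value=3
Op 4: inc R0 by 2 -> R0=(2,0,0,0) value=2
Op 5: inc R3 by 1 -> R3=(0,0,0,4) value=4
Op 6: merge R0<->R3 -> R0=(2,0,0,4) R3=(2,0,0,4)
Op 7: merge R1<->R2 -> R1=(0,0,3,0) R2=(0,0,3,0)
Op 8: merge R3<->R0 -> R3=(2,0,0,4) R0=(2,0,0,4)
Op 9: merge R0<->R1 -> R0=(2,0,3,4) R1=(2,0,3,4)
Op 10: merge R3<->R0 -> R3=(2,0,3,4) R0=(2,0,3,4)

Answer: 0 0 3 0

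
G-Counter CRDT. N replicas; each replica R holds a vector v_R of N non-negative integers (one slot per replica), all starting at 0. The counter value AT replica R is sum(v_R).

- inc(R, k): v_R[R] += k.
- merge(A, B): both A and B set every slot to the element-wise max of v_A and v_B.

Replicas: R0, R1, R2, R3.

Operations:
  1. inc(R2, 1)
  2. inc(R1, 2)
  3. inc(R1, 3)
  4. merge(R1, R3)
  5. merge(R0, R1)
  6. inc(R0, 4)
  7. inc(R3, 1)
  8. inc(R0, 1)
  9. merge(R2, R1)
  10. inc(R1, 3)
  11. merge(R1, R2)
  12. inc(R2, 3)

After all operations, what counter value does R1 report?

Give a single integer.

Answer: 9

Derivation:
Op 1: inc R2 by 1 -> R2=(0,0,1,0) value=1
Op 2: inc R1 by 2 -> R1=(0,2,0,0) value=2
Op 3: inc R1 by 3 -> R1=(0,5,0,0) value=5
Op 4: merge R1<->R3 -> R1=(0,5,0,0) R3=(0,5,0,0)
Op 5: merge R0<->R1 -> R0=(0,5,0,0) R1=(0,5,0,0)
Op 6: inc R0 by 4 -> R0=(4,5,0,0) value=9
Op 7: inc R3 by 1 -> R3=(0,5,0,1) value=6
Op 8: inc R0 by 1 -> R0=(5,5,0,0) value=10
Op 9: merge R2<->R1 -> R2=(0,5,1,0) R1=(0,5,1,0)
Op 10: inc R1 by 3 -> R1=(0,8,1,0) value=9
Op 11: merge R1<->R2 -> R1=(0,8,1,0) R2=(0,8,1,0)
Op 12: inc R2 by 3 -> R2=(0,8,4,0) value=12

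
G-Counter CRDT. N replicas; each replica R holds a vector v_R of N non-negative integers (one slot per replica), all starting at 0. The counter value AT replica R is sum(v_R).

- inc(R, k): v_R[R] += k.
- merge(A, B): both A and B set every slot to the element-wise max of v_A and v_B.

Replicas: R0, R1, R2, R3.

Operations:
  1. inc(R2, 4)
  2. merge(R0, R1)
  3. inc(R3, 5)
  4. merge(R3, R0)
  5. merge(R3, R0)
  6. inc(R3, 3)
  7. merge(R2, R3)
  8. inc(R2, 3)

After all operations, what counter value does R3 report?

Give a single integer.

Op 1: inc R2 by 4 -> R2=(0,0,4,0) value=4
Op 2: merge R0<->R1 -> R0=(0,0,0,0) R1=(0,0,0,0)
Op 3: inc R3 by 5 -> R3=(0,0,0,5) value=5
Op 4: merge R3<->R0 -> R3=(0,0,0,5) R0=(0,0,0,5)
Op 5: merge R3<->R0 -> R3=(0,0,0,5) R0=(0,0,0,5)
Op 6: inc R3 by 3 -> R3=(0,0,0,8) value=8
Op 7: merge R2<->R3 -> R2=(0,0,4,8) R3=(0,0,4,8)
Op 8: inc R2 by 3 -> R2=(0,0,7,8) value=15

Answer: 12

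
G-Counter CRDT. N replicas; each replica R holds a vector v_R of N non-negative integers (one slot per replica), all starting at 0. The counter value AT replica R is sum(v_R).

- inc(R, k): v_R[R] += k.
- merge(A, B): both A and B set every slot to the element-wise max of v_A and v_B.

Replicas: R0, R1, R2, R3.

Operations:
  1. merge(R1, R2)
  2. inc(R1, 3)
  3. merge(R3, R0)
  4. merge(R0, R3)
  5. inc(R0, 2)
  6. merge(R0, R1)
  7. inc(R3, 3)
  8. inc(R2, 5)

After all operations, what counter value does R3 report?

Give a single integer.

Op 1: merge R1<->R2 -> R1=(0,0,0,0) R2=(0,0,0,0)
Op 2: inc R1 by 3 -> R1=(0,3,0,0) value=3
Op 3: merge R3<->R0 -> R3=(0,0,0,0) R0=(0,0,0,0)
Op 4: merge R0<->R3 -> R0=(0,0,0,0) R3=(0,0,0,0)
Op 5: inc R0 by 2 -> R0=(2,0,0,0) value=2
Op 6: merge R0<->R1 -> R0=(2,3,0,0) R1=(2,3,0,0)
Op 7: inc R3 by 3 -> R3=(0,0,0,3) value=3
Op 8: inc R2 by 5 -> R2=(0,0,5,0) value=5

Answer: 3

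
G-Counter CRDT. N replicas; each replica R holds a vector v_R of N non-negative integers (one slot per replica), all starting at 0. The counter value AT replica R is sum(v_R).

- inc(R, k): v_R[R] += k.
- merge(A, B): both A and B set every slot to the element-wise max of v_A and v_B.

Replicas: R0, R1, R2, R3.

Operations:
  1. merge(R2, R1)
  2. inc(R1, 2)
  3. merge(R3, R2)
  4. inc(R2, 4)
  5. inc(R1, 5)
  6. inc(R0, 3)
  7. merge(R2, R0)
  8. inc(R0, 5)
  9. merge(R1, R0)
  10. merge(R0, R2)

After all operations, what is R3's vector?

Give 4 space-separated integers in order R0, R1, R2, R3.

Answer: 0 0 0 0

Derivation:
Op 1: merge R2<->R1 -> R2=(0,0,0,0) R1=(0,0,0,0)
Op 2: inc R1 by 2 -> R1=(0,2,0,0) value=2
Op 3: merge R3<->R2 -> R3=(0,0,0,0) R2=(0,0,0,0)
Op 4: inc R2 by 4 -> R2=(0,0,4,0) value=4
Op 5: inc R1 by 5 -> R1=(0,7,0,0) value=7
Op 6: inc R0 by 3 -> R0=(3,0,0,0) value=3
Op 7: merge R2<->R0 -> R2=(3,0,4,0) R0=(3,0,4,0)
Op 8: inc R0 by 5 -> R0=(8,0,4,0) value=12
Op 9: merge R1<->R0 -> R1=(8,7,4,0) R0=(8,7,4,0)
Op 10: merge R0<->R2 -> R0=(8,7,4,0) R2=(8,7,4,0)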